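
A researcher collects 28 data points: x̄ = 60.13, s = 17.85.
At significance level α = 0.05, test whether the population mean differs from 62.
One-sample t-test:
H₀: μ = 62
H₁: μ ≠ 62
df = n - 1 = 27
t = (x̄ - μ₀) / (s/√n) = (60.13 - 62) / (17.85/√28) = -0.554
p-value = 0.5839

Since p-value > α = 0.05, we fail to reject H₀.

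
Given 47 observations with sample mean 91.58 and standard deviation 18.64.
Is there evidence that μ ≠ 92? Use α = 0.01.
One-sample t-test:
H₀: μ = 92
H₁: μ ≠ 92
df = n - 1 = 46
t = (x̄ - μ₀) / (s/√n) = (91.58 - 92) / (18.64/√47) = -0.154
p-value = 0.8779

Since p-value > α = 0.01, we fail to reject H₀.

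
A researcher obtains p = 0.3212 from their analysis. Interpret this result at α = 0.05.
Since p = 0.3212 > α = 0.05, fail to reject H₀.
There is insufficient evidence to reject the null hypothesis; the result is not statistically significant at the 0.05 level.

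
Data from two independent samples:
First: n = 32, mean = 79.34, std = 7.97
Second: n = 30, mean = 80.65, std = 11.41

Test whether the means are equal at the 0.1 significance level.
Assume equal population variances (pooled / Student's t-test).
Student's two-sample t-test (equal variances):
H₀: μ₁ = μ₂
H₁: μ₁ ≠ μ₂
df = n₁ + n₂ - 2 = 60
Pooled variance s_p² = [(n₁-1)s₁² + (n₂-1)s₂²] / (n₁ + n₂ - 2) = [(31)(7.97²) + (29)(11.41²)] / 60 = 95.7434
SE = √(s_p²(1/n₁ + 1/n₂)) = √(95.7434 × (1/32 + 1/30)) = 2.4866
t = (x̄₁ - x̄₂) / SE = (79.34 - 80.65) / 2.4866 = -1.31 / 2.4866 = -0.527
p-value = 0.6003

Since p-value > α = 0.1, we fail to reject H₀.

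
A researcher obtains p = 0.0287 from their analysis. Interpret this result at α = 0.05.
Since p = 0.0287 < α = 0.05, reject H₀.
There is sufficient evidence to reject the null hypothesis; the result is statistically significant at the 0.05 level.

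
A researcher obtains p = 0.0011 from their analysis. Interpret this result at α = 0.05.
Since p = 0.0011 < α = 0.05, reject H₀.
There is sufficient evidence to reject the null hypothesis; the result is statistically significant at the 0.05 level.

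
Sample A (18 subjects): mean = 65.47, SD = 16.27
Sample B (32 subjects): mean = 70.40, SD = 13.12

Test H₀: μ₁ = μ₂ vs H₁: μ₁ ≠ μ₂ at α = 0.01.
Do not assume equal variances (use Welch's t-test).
Welch's two-sample t-test:
H₀: μ₁ = μ₂
H₁: μ₁ ≠ μ₂
s₁²/n₁ = 16.27²/18 = 14.7063,  s₂²/n₂ = 13.12²/32 = 5.3792
SE = √(s₁²/n₁ + s₂²/n₂) = √(14.7063 + 5.3792) = 4.4817
df (Welch-Satterthwaite) = (s₁²/n₁ + s₂²/n₂)² / [(s₁²/n₁)²/(n₁-1) + (s₂²/n₂)²/(n₂-1)] ≈ 29.54
t = (x̄₁ - x̄₂) / SE = (65.47 - 70.40) / 4.4817 = -4.93 / 4.4817 = -1.100
p-value = 0.2802

Since p-value > α = 0.01, we fail to reject H₀.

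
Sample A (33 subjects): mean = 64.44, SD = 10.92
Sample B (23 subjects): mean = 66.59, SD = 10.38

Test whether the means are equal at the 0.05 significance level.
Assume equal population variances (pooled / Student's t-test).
Student's two-sample t-test (equal variances):
H₀: μ₁ = μ₂
H₁: μ₁ ≠ μ₂
df = n₁ + n₂ - 2 = 54
Pooled variance s_p² = [(n₁-1)s₁² + (n₂-1)s₂²] / (n₁ + n₂ - 2) = [(32)(10.92²) + (22)(10.38²)] / 54 = 114.5604
SE = √(s_p²(1/n₁ + 1/n₂)) = √(114.5604 × (1/33 + 1/23)) = 2.9073
t = (x̄₁ - x̄₂) / SE = (64.44 - 66.59) / 2.9073 = -2.15 / 2.9073 = -0.740
p-value = 0.4628

Since p-value > α = 0.05, we fail to reject H₀.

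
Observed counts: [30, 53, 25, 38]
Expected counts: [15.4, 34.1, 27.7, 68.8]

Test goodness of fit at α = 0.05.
Chi-square goodness of fit test:
H₀: observed counts match expected distribution
H₁: observed counts differ from expected distribution
df = k - 1 = 3
χ² = Σ(O - E)²/E
   = (30 - 15.4)²/15.4 + (53 - 34.1)²/34.1 + (25 - 27.7)²/27.7 + (38 - 68.8)²/68.8
   = 13.842 + 10.475 + 0.263 + 13.788
   = 38.37
p-value < 0.0001

Since p-value < α = 0.05, we reject H₀.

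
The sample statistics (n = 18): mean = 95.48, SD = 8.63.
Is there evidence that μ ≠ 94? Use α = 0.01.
One-sample t-test:
H₀: μ = 94
H₁: μ ≠ 94
df = n - 1 = 17
t = (x̄ - μ₀) / (s/√n) = (95.48 - 94) / (8.63/√18) = 0.728
p-value = 0.4768

Since p-value > α = 0.01, we fail to reject H₀.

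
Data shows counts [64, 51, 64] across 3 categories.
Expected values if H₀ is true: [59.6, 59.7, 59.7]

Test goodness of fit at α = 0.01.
Chi-square goodness of fit test:
H₀: observed counts match expected distribution
H₁: observed counts differ from expected distribution
df = k - 1 = 2
χ² = Σ(O - E)²/E
   = (64 - 59.6)²/59.6 + (51 - 59.7)²/59.7 + (64 - 59.7)²/59.7
   = 0.325 + 1.268 + 0.310
   = 1.90
p-value = 0.3863

Since p-value > α = 0.01, we fail to reject H₀.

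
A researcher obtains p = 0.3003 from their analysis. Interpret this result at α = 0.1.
Since p = 0.3003 > α = 0.1, fail to reject H₀.
There is insufficient evidence to reject the null hypothesis; the result is not statistically significant at the 0.1 level.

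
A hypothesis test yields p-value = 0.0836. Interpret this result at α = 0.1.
Since p = 0.0836 < α = 0.1, reject H₀.
There is sufficient evidence to reject the null hypothesis; the result is statistically significant at the 0.1 level.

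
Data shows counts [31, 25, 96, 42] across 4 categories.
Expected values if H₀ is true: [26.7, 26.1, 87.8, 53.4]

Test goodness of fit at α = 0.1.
Chi-square goodness of fit test:
H₀: observed counts match expected distribution
H₁: observed counts differ from expected distribution
df = k - 1 = 3
χ² = Σ(O - E)²/E
   = (31 - 26.7)²/26.7 + (25 - 26.1)²/26.1 + (96 - 87.8)²/87.8 + (42 - 53.4)²/53.4
   = 0.693 + 0.046 + 0.766 + 2.434
   = 3.94
p-value = 0.2682

Since p-value > α = 0.1, we fail to reject H₀.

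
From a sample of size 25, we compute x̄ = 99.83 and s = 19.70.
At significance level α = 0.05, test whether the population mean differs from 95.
One-sample t-test:
H₀: μ = 95
H₁: μ ≠ 95
df = n - 1 = 24
t = (x̄ - μ₀) / (s/√n) = (99.83 - 95) / (19.70/√25) = 1.226
p-value = 0.2321

Since p-value > α = 0.05, we fail to reject H₀.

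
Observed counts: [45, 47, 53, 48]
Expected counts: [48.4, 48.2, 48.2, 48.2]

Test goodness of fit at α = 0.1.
Chi-square goodness of fit test:
H₀: observed counts match expected distribution
H₁: observed counts differ from expected distribution
df = k - 1 = 3
χ² = Σ(O - E)²/E
   = (45 - 48.4)²/48.4 + (47 - 48.2)²/48.2 + (53 - 48.2)²/48.2 + (48 - 48.2)²/48.2
   = 0.239 + 0.030 + 0.478 + 0.001
   = 0.75
p-value = 0.8620

Since p-value > α = 0.1, we fail to reject H₀.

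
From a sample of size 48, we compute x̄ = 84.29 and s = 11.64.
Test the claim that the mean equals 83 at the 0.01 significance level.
One-sample t-test:
H₀: μ = 83
H₁: μ ≠ 83
df = n - 1 = 47
t = (x̄ - μ₀) / (s/√n) = (84.29 - 83) / (11.64/√48) = 0.768
p-value = 0.4464

Since p-value > α = 0.01, we fail to reject H₀.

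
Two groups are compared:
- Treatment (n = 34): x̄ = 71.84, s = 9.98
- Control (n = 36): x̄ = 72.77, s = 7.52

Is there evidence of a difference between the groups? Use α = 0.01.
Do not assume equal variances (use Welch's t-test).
Welch's two-sample t-test:
H₀: μ₁ = μ₂
H₁: μ₁ ≠ μ₂
s₁²/n₁ = 9.98²/34 = 2.9294,  s₂²/n₂ = 7.52²/36 = 1.5708
SE = √(s₁²/n₁ + s₂²/n₂) = √(2.9294 + 1.5708) = 2.1214
df (Welch-Satterthwaite) = (s₁²/n₁ + s₂²/n₂)² / [(s₁²/n₁)²/(n₁-1) + (s₂²/n₂)²/(n₂-1)] ≈ 61.27
t = (x̄₁ - x̄₂) / SE = (71.84 - 72.77) / 2.1214 = -0.93 / 2.1214 = -0.438
p-value = 0.6626

Since p-value > α = 0.01, we fail to reject H₀.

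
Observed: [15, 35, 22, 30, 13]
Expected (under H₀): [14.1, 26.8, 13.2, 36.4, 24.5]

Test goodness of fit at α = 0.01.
Chi-square goodness of fit test:
H₀: observed counts match expected distribution
H₁: observed counts differ from expected distribution
df = k - 1 = 4
χ² = Σ(O - E)²/E
   = (15 - 14.1)²/14.1 + (35 - 26.8)²/26.8 + (22 - 13.2)²/13.2 + (30 - 36.4)²/36.4 + (13 - 24.5)²/24.5
   = 0.057 + 2.509 + 5.867 + 1.125 + 5.398
   = 14.96
p-value = 0.0048

Since p-value < α = 0.01, we reject H₀.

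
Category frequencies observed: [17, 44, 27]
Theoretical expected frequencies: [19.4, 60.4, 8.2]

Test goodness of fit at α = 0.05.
Chi-square goodness of fit test:
H₀: observed counts match expected distribution
H₁: observed counts differ from expected distribution
df = k - 1 = 2
χ² = Σ(O - E)²/E
   = (17 - 19.4)²/19.4 + (44 - 60.4)²/60.4 + (27 - 8.2)²/8.2
   = 0.297 + 4.453 + 43.102
   = 47.85
p-value < 0.0001

Since p-value < α = 0.05, we reject H₀.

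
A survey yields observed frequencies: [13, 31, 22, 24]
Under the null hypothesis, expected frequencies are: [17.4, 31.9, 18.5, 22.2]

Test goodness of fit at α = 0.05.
Chi-square goodness of fit test:
H₀: observed counts match expected distribution
H₁: observed counts differ from expected distribution
df = k - 1 = 3
χ² = Σ(O - E)²/E
   = (13 - 17.4)²/17.4 + (31 - 31.9)²/31.9 + (22 - 18.5)²/18.5 + (24 - 22.2)²/22.2
   = 1.113 + 0.025 + 0.662 + 0.146
   = 1.95
p-value = 0.5837

Since p-value > α = 0.05, we fail to reject H₀.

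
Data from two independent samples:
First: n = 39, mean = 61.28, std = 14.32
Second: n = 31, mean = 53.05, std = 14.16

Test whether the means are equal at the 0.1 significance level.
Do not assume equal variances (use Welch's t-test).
Welch's two-sample t-test:
H₀: μ₁ = μ₂
H₁: μ₁ ≠ μ₂
s₁²/n₁ = 14.32²/39 = 5.2580,  s₂²/n₂ = 14.16²/31 = 6.4679
SE = √(s₁²/n₁ + s₂²/n₂) = √(5.2580 + 6.4679) = 3.4243
df (Welch-Satterthwaite) = (s₁²/n₁ + s₂²/n₂)² / [(s₁²/n₁)²/(n₁-1) + (s₂²/n₂)²/(n₂-1)] ≈ 64.80
t = (x̄₁ - x̄₂) / SE = (61.28 - 53.05) / 3.4243 = 8.23 / 3.4243 = 2.403
p-value = 0.0191

Since p-value < α = 0.1, we reject H₀.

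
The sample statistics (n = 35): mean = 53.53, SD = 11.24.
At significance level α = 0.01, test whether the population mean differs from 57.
One-sample t-test:
H₀: μ = 57
H₁: μ ≠ 57
df = n - 1 = 34
t = (x̄ - μ₀) / (s/√n) = (53.53 - 57) / (11.24/√35) = -1.826
p-value = 0.0766

Since p-value > α = 0.01, we fail to reject H₀.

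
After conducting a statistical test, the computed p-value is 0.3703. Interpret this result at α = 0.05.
Since p = 0.3703 > α = 0.05, fail to reject H₀.
There is insufficient evidence to reject the null hypothesis; the result is not statistically significant at the 0.05 level.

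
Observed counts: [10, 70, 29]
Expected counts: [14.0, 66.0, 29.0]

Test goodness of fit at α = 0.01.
Chi-square goodness of fit test:
H₀: observed counts match expected distribution
H₁: observed counts differ from expected distribution
df = k - 1 = 2
χ² = Σ(O - E)²/E
   = (10 - 14.0)²/14.0 + (70 - 66.0)²/66.0 + (29 - 29.0)²/29.0
   = 1.143 + 0.242 + 0.000
   = 1.39
p-value = 0.5003

Since p-value > α = 0.01, we fail to reject H₀.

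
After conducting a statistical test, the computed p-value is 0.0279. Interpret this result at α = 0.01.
Since p = 0.0279 > α = 0.01, fail to reject H₀.
There is insufficient evidence to reject the null hypothesis; the result is not statistically significant at the 0.01 level.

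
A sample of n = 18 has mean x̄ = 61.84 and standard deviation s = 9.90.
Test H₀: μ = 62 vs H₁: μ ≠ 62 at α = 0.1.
One-sample t-test:
H₀: μ = 62
H₁: μ ≠ 62
df = n - 1 = 17
t = (x̄ - μ₀) / (s/√n) = (61.84 - 62) / (9.90/√18) = -0.069
p-value = 0.9461

Since p-value > α = 0.1, we fail to reject H₀.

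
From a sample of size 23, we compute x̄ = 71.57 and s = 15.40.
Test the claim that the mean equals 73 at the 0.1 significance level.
One-sample t-test:
H₀: μ = 73
H₁: μ ≠ 73
df = n - 1 = 22
t = (x̄ - μ₀) / (s/√n) = (71.57 - 73) / (15.40/√23) = -0.445
p-value = 0.6604

Since p-value > α = 0.1, we fail to reject H₀.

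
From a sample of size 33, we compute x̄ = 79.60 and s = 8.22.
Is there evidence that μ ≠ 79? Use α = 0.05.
One-sample t-test:
H₀: μ = 79
H₁: μ ≠ 79
df = n - 1 = 32
t = (x̄ - μ₀) / (s/√n) = (79.60 - 79) / (8.22/√33) = 0.419
p-value = 0.6778

Since p-value > α = 0.05, we fail to reject H₀.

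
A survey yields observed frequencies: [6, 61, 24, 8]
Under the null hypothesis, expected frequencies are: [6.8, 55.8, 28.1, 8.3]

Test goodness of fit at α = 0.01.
Chi-square goodness of fit test:
H₀: observed counts match expected distribution
H₁: observed counts differ from expected distribution
df = k - 1 = 3
χ² = Σ(O - E)²/E
   = (6 - 6.8)²/6.8 + (61 - 55.8)²/55.8 + (24 - 28.1)²/28.1 + (8 - 8.3)²/8.3
   = 0.094 + 0.485 + 0.598 + 0.011
   = 1.19
p-value = 0.7559

Since p-value > α = 0.01, we fail to reject H₀.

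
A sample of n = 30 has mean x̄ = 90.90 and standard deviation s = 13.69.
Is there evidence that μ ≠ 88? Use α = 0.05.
One-sample t-test:
H₀: μ = 88
H₁: μ ≠ 88
df = n - 1 = 29
t = (x̄ - μ₀) / (s/√n) = (90.90 - 88) / (13.69/√30) = 1.160
p-value = 0.2554

Since p-value > α = 0.05, we fail to reject H₀.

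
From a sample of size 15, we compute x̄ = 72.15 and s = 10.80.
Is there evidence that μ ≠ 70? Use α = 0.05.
One-sample t-test:
H₀: μ = 70
H₁: μ ≠ 70
df = n - 1 = 14
t = (x̄ - μ₀) / (s/√n) = (72.15 - 70) / (10.80/√15) = 0.771
p-value = 0.4535

Since p-value > α = 0.05, we fail to reject H₀.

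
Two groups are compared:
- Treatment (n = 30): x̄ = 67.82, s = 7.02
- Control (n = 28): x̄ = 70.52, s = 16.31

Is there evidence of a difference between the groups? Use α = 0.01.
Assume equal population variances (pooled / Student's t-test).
Student's two-sample t-test (equal variances):
H₀: μ₁ = μ₂
H₁: μ₁ ≠ μ₂
df = n₁ + n₂ - 2 = 56
Pooled variance s_p² = [(n₁-1)s₁² + (n₂-1)s₂²] / (n₁ + n₂ - 2) = [(29)(7.02²) + (27)(16.31²)] / 56 = 153.7780
SE = √(s_p²(1/n₁ + 1/n₂)) = √(153.7780 × (1/30 + 1/28)) = 3.2585
t = (x̄₁ - x̄₂) / SE = (67.82 - 70.52) / 3.2585 = -2.70 / 3.2585 = -0.829
p-value = 0.4109

Since p-value > α = 0.01, we fail to reject H₀.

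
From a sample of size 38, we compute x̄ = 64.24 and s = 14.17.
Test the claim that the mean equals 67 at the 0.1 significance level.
One-sample t-test:
H₀: μ = 67
H₁: μ ≠ 67
df = n - 1 = 37
t = (x̄ - μ₀) / (s/√n) = (64.24 - 67) / (14.17/√38) = -1.201
p-value = 0.2375

Since p-value > α = 0.1, we fail to reject H₀.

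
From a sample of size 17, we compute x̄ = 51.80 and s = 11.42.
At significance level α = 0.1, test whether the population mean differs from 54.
One-sample t-test:
H₀: μ = 54
H₁: μ ≠ 54
df = n - 1 = 16
t = (x̄ - μ₀) / (s/√n) = (51.80 - 54) / (11.42/√17) = -0.794
p-value = 0.4386

Since p-value > α = 0.1, we fail to reject H₀.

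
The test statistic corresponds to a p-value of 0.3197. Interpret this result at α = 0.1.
Since p = 0.3197 > α = 0.1, fail to reject H₀.
There is insufficient evidence to reject the null hypothesis; the result is not statistically significant at the 0.1 level.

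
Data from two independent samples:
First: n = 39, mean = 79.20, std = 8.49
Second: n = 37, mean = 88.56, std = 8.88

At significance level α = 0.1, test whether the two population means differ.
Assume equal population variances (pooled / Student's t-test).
Student's two-sample t-test (equal variances):
H₀: μ₁ = μ₂
H₁: μ₁ ≠ μ₂
df = n₁ + n₂ - 2 = 74
Pooled variance s_p² = [(n₁-1)s₁² + (n₂-1)s₂²] / (n₁ + n₂ - 2) = [(38)(8.49²) + (36)(8.88²)] / 74 = 75.3757
SE = √(s_p²(1/n₁ + 1/n₂)) = √(75.3757 × (1/39 + 1/37)) = 1.9925
t = (x̄₁ - x̄₂) / SE = (79.20 - 88.56) / 1.9925 = -9.36 / 1.9925 = -4.698
p-value < 0.0001

Since p-value < α = 0.1, we reject H₀.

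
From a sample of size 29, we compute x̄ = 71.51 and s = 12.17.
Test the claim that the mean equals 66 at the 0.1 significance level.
One-sample t-test:
H₀: μ = 66
H₁: μ ≠ 66
df = n - 1 = 28
t = (x̄ - μ₀) / (s/√n) = (71.51 - 66) / (12.17/√29) = 2.438
p-value = 0.0214

Since p-value < α = 0.1, we reject H₀.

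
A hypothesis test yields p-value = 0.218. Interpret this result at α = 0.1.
Since p = 0.218 > α = 0.1, fail to reject H₀.
There is insufficient evidence to reject the null hypothesis; the result is not statistically significant at the 0.1 level.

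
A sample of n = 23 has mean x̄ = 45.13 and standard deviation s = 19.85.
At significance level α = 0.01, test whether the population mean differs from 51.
One-sample t-test:
H₀: μ = 51
H₁: μ ≠ 51
df = n - 1 = 22
t = (x̄ - μ₀) / (s/√n) = (45.13 - 51) / (19.85/√23) = -1.418
p-value = 0.1701

Since p-value > α = 0.01, we fail to reject H₀.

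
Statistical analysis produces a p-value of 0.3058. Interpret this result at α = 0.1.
Since p = 0.3058 > α = 0.1, fail to reject H₀.
There is insufficient evidence to reject the null hypothesis; the result is not statistically significant at the 0.1 level.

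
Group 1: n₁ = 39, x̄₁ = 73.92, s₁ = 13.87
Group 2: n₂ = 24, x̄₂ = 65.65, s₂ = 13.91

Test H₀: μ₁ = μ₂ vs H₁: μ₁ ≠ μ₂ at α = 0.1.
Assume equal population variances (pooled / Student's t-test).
Student's two-sample t-test (equal variances):
H₀: μ₁ = μ₂
H₁: μ₁ ≠ μ₂
df = n₁ + n₂ - 2 = 61
Pooled variance s_p² = [(n₁-1)s₁² + (n₂-1)s₂²] / (n₁ + n₂ - 2) = [(38)(13.87²) + (23)(13.91²)] / 61 = 192.7959
SE = √(s_p²(1/n₁ + 1/n₂)) = √(192.7959 × (1/39 + 1/24)) = 3.6023
t = (x̄₁ - x̄₂) / SE = (73.92 - 65.65) / 3.6023 = 8.27 / 3.6023 = 2.296
p-value = 0.0251

Since p-value < α = 0.1, we reject H₀.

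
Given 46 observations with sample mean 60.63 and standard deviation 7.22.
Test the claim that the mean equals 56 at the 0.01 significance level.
One-sample t-test:
H₀: μ = 56
H₁: μ ≠ 56
df = n - 1 = 45
t = (x̄ - μ₀) / (s/√n) = (60.63 - 56) / (7.22/√46) = 4.349
p-value = 0.0001

Since p-value < α = 0.01, we reject H₀.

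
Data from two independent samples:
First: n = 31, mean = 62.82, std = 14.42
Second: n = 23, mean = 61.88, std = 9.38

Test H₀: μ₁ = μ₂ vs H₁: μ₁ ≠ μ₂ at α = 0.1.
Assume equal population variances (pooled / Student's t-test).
Student's two-sample t-test (equal variances):
H₀: μ₁ = μ₂
H₁: μ₁ ≠ μ₂
df = n₁ + n₂ - 2 = 52
Pooled variance s_p² = [(n₁-1)s₁² + (n₂-1)s₂²] / (n₁ + n₂ - 2) = [(30)(14.42²) + (22)(9.38²)] / 52 = 157.1875
SE = √(s_p²(1/n₁ + 1/n₂)) = √(157.1875 × (1/31 + 1/23)) = 3.4503
t = (x̄₁ - x̄₂) / SE = (62.82 - 61.88) / 3.4503 = 0.94 / 3.4503 = 0.272
p-value = 0.7864

Since p-value > α = 0.1, we fail to reject H₀.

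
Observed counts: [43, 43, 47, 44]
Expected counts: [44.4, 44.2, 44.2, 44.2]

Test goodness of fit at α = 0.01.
Chi-square goodness of fit test:
H₀: observed counts match expected distribution
H₁: observed counts differ from expected distribution
df = k - 1 = 3
χ² = Σ(O - E)²/E
   = (43 - 44.4)²/44.4 + (43 - 44.2)²/44.2 + (47 - 44.2)²/44.2 + (44 - 44.2)²/44.2
   = 0.044 + 0.033 + 0.177 + 0.001
   = 0.26
p-value = 0.9683

Since p-value > α = 0.01, we fail to reject H₀.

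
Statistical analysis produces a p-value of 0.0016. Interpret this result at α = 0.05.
Since p = 0.0016 < α = 0.05, reject H₀.
There is sufficient evidence to reject the null hypothesis; the result is statistically significant at the 0.05 level.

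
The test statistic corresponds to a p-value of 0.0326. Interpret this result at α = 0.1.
Since p = 0.0326 < α = 0.1, reject H₀.
There is sufficient evidence to reject the null hypothesis; the result is statistically significant at the 0.1 level.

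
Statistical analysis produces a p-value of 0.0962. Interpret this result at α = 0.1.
Since p = 0.0962 < α = 0.1, reject H₀.
There is sufficient evidence to reject the null hypothesis; the result is statistically significant at the 0.1 level.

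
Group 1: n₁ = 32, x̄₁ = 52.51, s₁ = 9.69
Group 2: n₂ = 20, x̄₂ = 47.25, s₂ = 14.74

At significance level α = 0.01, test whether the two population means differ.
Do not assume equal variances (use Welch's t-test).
Welch's two-sample t-test:
H₀: μ₁ = μ₂
H₁: μ₁ ≠ μ₂
s₁²/n₁ = 9.69²/32 = 2.9343,  s₂²/n₂ = 14.74²/20 = 10.8634
SE = √(s₁²/n₁ + s₂²/n₂) = √(2.9343 + 10.8634) = 3.7145
df (Welch-Satterthwaite) = (s₁²/n₁ + s₂²/n₂)² / [(s₁²/n₁)²/(n₁-1) + (s₂²/n₂)²/(n₂-1)] ≈ 29.34
t = (x̄₁ - x̄₂) / SE = (52.51 - 47.25) / 3.7145 = 5.26 / 3.7145 = 1.416
p-value = 0.1673

Since p-value > α = 0.01, we fail to reject H₀.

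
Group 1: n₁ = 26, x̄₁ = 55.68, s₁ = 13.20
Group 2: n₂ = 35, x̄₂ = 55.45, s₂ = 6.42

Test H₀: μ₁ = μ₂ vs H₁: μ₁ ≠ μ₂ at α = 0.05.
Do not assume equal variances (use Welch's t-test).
Welch's two-sample t-test:
H₀: μ₁ = μ₂
H₁: μ₁ ≠ μ₂
s₁²/n₁ = 13.20²/26 = 6.7015,  s₂²/n₂ = 6.42²/35 = 1.1776
SE = √(s₁²/n₁ + s₂²/n₂) = √(6.7015 + 1.1776) = 2.8070
df (Welch-Satterthwaite) = (s₁²/n₁ + s₂²/n₂)² / [(s₁²/n₁)²/(n₁-1) + (s₂²/n₂)²/(n₂-1)] ≈ 33.79
t = (x̄₁ - x̄₂) / SE = (55.68 - 55.45) / 2.8070 = 0.23 / 2.8070 = 0.082
p-value = 0.9352

Since p-value > α = 0.05, we fail to reject H₀.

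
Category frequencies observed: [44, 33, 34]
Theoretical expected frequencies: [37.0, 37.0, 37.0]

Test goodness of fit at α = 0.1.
Chi-square goodness of fit test:
H₀: observed counts match expected distribution
H₁: observed counts differ from expected distribution
df = k - 1 = 2
χ² = Σ(O - E)²/E
   = (44 - 37.0)²/37.0 + (33 - 37.0)²/37.0 + (34 - 37.0)²/37.0
   = 1.324 + 0.432 + 0.243
   = 2.00
p-value = 0.3679

Since p-value > α = 0.1, we fail to reject H₀.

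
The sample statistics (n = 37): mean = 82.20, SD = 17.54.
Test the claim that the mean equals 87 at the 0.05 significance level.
One-sample t-test:
H₀: μ = 87
H₁: μ ≠ 87
df = n - 1 = 36
t = (x̄ - μ₀) / (s/√n) = (82.20 - 87) / (17.54/√37) = -1.665
p-value = 0.1047

Since p-value > α = 0.05, we fail to reject H₀.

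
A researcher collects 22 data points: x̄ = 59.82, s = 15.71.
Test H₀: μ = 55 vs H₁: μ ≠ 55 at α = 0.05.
One-sample t-test:
H₀: μ = 55
H₁: μ ≠ 55
df = n - 1 = 21
t = (x̄ - μ₀) / (s/√n) = (59.82 - 55) / (15.71/√22) = 1.439
p-value = 0.1649

Since p-value > α = 0.05, we fail to reject H₀.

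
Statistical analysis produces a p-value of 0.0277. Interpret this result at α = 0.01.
Since p = 0.0277 > α = 0.01, fail to reject H₀.
There is insufficient evidence to reject the null hypothesis; the result is not statistically significant at the 0.01 level.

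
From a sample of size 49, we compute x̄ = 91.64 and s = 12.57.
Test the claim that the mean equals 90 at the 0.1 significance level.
One-sample t-test:
H₀: μ = 90
H₁: μ ≠ 90
df = n - 1 = 48
t = (x̄ - μ₀) / (s/√n) = (91.64 - 90) / (12.57/√49) = 0.913
p-value = 0.3657

Since p-value > α = 0.1, we fail to reject H₀.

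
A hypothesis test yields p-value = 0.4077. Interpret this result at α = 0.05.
Since p = 0.4077 > α = 0.05, fail to reject H₀.
There is insufficient evidence to reject the null hypothesis; the result is not statistically significant at the 0.05 level.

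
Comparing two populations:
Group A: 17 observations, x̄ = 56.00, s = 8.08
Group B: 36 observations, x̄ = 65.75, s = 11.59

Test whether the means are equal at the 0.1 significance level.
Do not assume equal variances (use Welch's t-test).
Welch's two-sample t-test:
H₀: μ₁ = μ₂
H₁: μ₁ ≠ μ₂
s₁²/n₁ = 8.08²/17 = 3.8404,  s₂²/n₂ = 11.59²/36 = 3.7313
SE = √(s₁²/n₁ + s₂²/n₂) = √(3.8404 + 3.7313) = 2.7517
df (Welch-Satterthwaite) = (s₁²/n₁ + s₂²/n₂)² / [(s₁²/n₁)²/(n₁-1) + (s₂²/n₂)²/(n₂-1)] ≈ 43.45
t = (x̄₁ - x̄₂) / SE = (56.00 - 65.75) / 2.7517 = -9.75 / 2.7517 = -3.543
p-value = 0.0010

Since p-value < α = 0.1, we reject H₀.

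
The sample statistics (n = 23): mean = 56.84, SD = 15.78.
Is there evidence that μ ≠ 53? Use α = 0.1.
One-sample t-test:
H₀: μ = 53
H₁: μ ≠ 53
df = n - 1 = 22
t = (x̄ - μ₀) / (s/√n) = (56.84 - 53) / (15.78/√23) = 1.167
p-value = 0.2557

Since p-value > α = 0.1, we fail to reject H₀.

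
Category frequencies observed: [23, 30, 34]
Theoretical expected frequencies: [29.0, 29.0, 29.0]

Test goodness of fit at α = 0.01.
Chi-square goodness of fit test:
H₀: observed counts match expected distribution
H₁: observed counts differ from expected distribution
df = k - 1 = 2
χ² = Σ(O - E)²/E
   = (23 - 29.0)²/29.0 + (30 - 29.0)²/29.0 + (34 - 29.0)²/29.0
   = 1.241 + 0.034 + 0.862
   = 2.14
p-value = 0.3434

Since p-value > α = 0.01, we fail to reject H₀.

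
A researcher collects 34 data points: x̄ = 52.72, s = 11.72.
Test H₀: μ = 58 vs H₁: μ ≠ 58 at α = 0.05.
One-sample t-test:
H₀: μ = 58
H₁: μ ≠ 58
df = n - 1 = 33
t = (x̄ - μ₀) / (s/√n) = (52.72 - 58) / (11.72/√34) = -2.627
p-value = 0.0130

Since p-value < α = 0.05, we reject H₀.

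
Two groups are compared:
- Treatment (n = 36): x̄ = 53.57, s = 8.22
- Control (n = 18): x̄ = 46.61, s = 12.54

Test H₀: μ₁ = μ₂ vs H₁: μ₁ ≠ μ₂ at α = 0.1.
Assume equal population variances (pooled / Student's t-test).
Student's two-sample t-test (equal variances):
H₀: μ₁ = μ₂
H₁: μ₁ ≠ μ₂
df = n₁ + n₂ - 2 = 52
Pooled variance s_p² = [(n₁-1)s₁² + (n₂-1)s₂²] / (n₁ + n₂ - 2) = [(35)(8.22²) + (17)(12.54²)] / 52 = 96.8879
SE = √(s_p²(1/n₁ + 1/n₂)) = √(96.8879 × (1/36 + 1/18)) = 2.8415
t = (x̄₁ - x̄₂) / SE = (53.57 - 46.61) / 2.8415 = 6.96 / 2.8415 = 2.449
p-value = 0.0177

Since p-value < α = 0.1, we reject H₀.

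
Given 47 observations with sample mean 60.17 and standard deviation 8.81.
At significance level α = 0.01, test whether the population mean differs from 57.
One-sample t-test:
H₀: μ = 57
H₁: μ ≠ 57
df = n - 1 = 46
t = (x̄ - μ₀) / (s/√n) = (60.17 - 57) / (8.81/√47) = 2.467
p-value = 0.0174

Since p-value > α = 0.01, we fail to reject H₀.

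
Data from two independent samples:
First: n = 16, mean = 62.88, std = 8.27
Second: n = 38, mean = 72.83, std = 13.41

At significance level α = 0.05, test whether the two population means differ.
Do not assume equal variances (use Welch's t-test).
Welch's two-sample t-test:
H₀: μ₁ = μ₂
H₁: μ₁ ≠ μ₂
s₁²/n₁ = 8.27²/16 = 4.2746,  s₂²/n₂ = 13.41²/38 = 4.7323
SE = √(s₁²/n₁ + s₂²/n₂) = √(4.2746 + 4.7323) = 3.0011
df (Welch-Satterthwaite) = (s₁²/n₁ + s₂²/n₂)² / [(s₁²/n₁)²/(n₁-1) + (s₂²/n₂)²/(n₂-1)] ≈ 44.49
t = (x̄₁ - x̄₂) / SE = (62.88 - 72.83) / 3.0011 = -9.95 / 3.0011 = -3.315
p-value = 0.0018

Since p-value < α = 0.05, we reject H₀.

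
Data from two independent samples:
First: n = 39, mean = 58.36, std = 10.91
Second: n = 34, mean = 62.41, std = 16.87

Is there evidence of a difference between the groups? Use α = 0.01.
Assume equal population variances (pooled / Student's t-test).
Student's two-sample t-test (equal variances):
H₀: μ₁ = μ₂
H₁: μ₁ ≠ μ₂
df = n₁ + n₂ - 2 = 71
Pooled variance s_p² = [(n₁-1)s₁² + (n₂-1)s₂²] / (n₁ + n₂ - 2) = [(38)(10.91²) + (33)(16.87²)] / 71 = 195.9826
SE = √(s_p²(1/n₁ + 1/n₂)) = √(195.9826 × (1/39 + 1/34)) = 3.2847
t = (x̄₁ - x̄₂) / SE = (58.36 - 62.41) / 3.2847 = -4.05 / 3.2847 = -1.233
p-value = 0.2216

Since p-value > α = 0.01, we fail to reject H₀.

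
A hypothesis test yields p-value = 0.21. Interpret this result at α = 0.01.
Since p = 0.21 > α = 0.01, fail to reject H₀.
There is insufficient evidence to reject the null hypothesis; the result is not statistically significant at the 0.01 level.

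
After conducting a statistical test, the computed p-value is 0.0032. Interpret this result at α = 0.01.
Since p = 0.0032 < α = 0.01, reject H₀.
There is sufficient evidence to reject the null hypothesis; the result is statistically significant at the 0.01 level.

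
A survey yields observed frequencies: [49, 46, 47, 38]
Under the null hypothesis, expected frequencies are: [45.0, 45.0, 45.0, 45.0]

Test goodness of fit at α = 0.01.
Chi-square goodness of fit test:
H₀: observed counts match expected distribution
H₁: observed counts differ from expected distribution
df = k - 1 = 3
χ² = Σ(O - E)²/E
   = (49 - 45.0)²/45.0 + (46 - 45.0)²/45.0 + (47 - 45.0)²/45.0 + (38 - 45.0)²/45.0
   = 0.356 + 0.022 + 0.089 + 1.089
   = 1.56
p-value = 0.6695

Since p-value > α = 0.01, we fail to reject H₀.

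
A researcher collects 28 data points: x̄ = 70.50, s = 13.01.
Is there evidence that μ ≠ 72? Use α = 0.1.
One-sample t-test:
H₀: μ = 72
H₁: μ ≠ 72
df = n - 1 = 27
t = (x̄ - μ₀) / (s/√n) = (70.50 - 72) / (13.01/√28) = -0.610
p-value = 0.5469

Since p-value > α = 0.1, we fail to reject H₀.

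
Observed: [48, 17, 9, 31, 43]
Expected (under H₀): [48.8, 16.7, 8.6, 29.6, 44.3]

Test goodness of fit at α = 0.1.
Chi-square goodness of fit test:
H₀: observed counts match expected distribution
H₁: observed counts differ from expected distribution
df = k - 1 = 4
χ² = Σ(O - E)²/E
   = (48 - 48.8)²/48.8 + (17 - 16.7)²/16.7 + (9 - 8.6)²/8.6 + (31 - 29.6)²/29.6 + (43 - 44.3)²/44.3
   = 0.013 + 0.005 + 0.019 + 0.066 + 0.038
   = 0.14
p-value = 0.9976

Since p-value > α = 0.1, we fail to reject H₀.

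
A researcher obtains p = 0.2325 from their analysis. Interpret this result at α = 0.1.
Since p = 0.2325 > α = 0.1, fail to reject H₀.
There is insufficient evidence to reject the null hypothesis; the result is not statistically significant at the 0.1 level.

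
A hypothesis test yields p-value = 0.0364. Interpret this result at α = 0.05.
Since p = 0.0364 < α = 0.05, reject H₀.
There is sufficient evidence to reject the null hypothesis; the result is statistically significant at the 0.05 level.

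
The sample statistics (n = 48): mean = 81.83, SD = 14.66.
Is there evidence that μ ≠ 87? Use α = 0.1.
One-sample t-test:
H₀: μ = 87
H₁: μ ≠ 87
df = n - 1 = 47
t = (x̄ - μ₀) / (s/√n) = (81.83 - 87) / (14.66/√48) = -2.443
p-value = 0.0184

Since p-value < α = 0.1, we reject H₀.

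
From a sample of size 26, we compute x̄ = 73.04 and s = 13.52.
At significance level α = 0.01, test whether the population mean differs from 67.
One-sample t-test:
H₀: μ = 67
H₁: μ ≠ 67
df = n - 1 = 25
t = (x̄ - μ₀) / (s/√n) = (73.04 - 67) / (13.52/√26) = 2.278
p-value = 0.0315

Since p-value > α = 0.01, we fail to reject H₀.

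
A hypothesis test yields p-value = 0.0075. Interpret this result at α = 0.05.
Since p = 0.0075 < α = 0.05, reject H₀.
There is sufficient evidence to reject the null hypothesis; the result is statistically significant at the 0.05 level.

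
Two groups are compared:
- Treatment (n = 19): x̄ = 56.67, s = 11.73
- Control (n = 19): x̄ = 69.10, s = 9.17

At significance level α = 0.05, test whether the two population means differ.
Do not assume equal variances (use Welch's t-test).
Welch's two-sample t-test:
H₀: μ₁ = μ₂
H₁: μ₁ ≠ μ₂
s₁²/n₁ = 11.73²/19 = 7.2417,  s₂²/n₂ = 9.17²/19 = 4.4257
SE = √(s₁²/n₁ + s₂²/n₂) = √(7.2417 + 4.4257) = 3.4158
df (Welch-Satterthwaite) = (s₁²/n₁ + s₂²/n₂)² / [(s₁²/n₁)²/(n₁-1) + (s₂²/n₂)²/(n₂-1)] ≈ 34.02
t = (x̄₁ - x̄₂) / SE = (56.67 - 69.10) / 3.4158 = -12.43 / 3.4158 = -3.639
p-value = 0.0009

Since p-value < α = 0.05, we reject H₀.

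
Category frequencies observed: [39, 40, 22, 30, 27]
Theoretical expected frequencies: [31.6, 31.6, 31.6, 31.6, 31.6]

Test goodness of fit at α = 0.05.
Chi-square goodness of fit test:
H₀: observed counts match expected distribution
H₁: observed counts differ from expected distribution
df = k - 1 = 4
χ² = Σ(O - E)²/E
   = (39 - 31.6)²/31.6 + (40 - 31.6)²/31.6 + (22 - 31.6)²/31.6 + (30 - 31.6)²/31.6 + (27 - 31.6)²/31.6
   = 1.733 + 2.233 + 2.916 + 0.081 + 0.670
   = 7.63
p-value = 0.1060

Since p-value > α = 0.05, we fail to reject H₀.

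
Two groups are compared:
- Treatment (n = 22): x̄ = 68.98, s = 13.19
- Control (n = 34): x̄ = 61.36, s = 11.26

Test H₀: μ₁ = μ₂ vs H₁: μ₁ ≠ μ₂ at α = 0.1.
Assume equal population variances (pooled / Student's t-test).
Student's two-sample t-test (equal variances):
H₀: μ₁ = μ₂
H₁: μ₁ ≠ μ₂
df = n₁ + n₂ - 2 = 54
Pooled variance s_p² = [(n₁-1)s₁² + (n₂-1)s₂²] / (n₁ + n₂ - 2) = [(21)(13.19²) + (33)(11.26²)] / 54 = 145.1387
SE = √(s_p²(1/n₁ + 1/n₂)) = √(145.1387 × (1/22 + 1/34)) = 3.2964
t = (x̄₁ - x̄₂) / SE = (68.98 - 61.36) / 3.2964 = 7.62 / 3.2964 = 2.312
p-value = 0.0246

Since p-value < α = 0.1, we reject H₀.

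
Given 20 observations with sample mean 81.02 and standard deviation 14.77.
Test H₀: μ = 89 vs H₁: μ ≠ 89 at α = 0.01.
One-sample t-test:
H₀: μ = 89
H₁: μ ≠ 89
df = n - 1 = 19
t = (x̄ - μ₀) / (s/√n) = (81.02 - 89) / (14.77/√20) = -2.416
p-value = 0.0259

Since p-value > α = 0.01, we fail to reject H₀.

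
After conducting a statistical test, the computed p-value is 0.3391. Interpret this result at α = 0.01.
Since p = 0.3391 > α = 0.01, fail to reject H₀.
There is insufficient evidence to reject the null hypothesis; the result is not statistically significant at the 0.01 level.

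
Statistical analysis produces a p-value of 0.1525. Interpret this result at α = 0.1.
Since p = 0.1525 > α = 0.1, fail to reject H₀.
There is insufficient evidence to reject the null hypothesis; the result is not statistically significant at the 0.1 level.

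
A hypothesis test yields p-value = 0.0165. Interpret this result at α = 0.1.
Since p = 0.0165 < α = 0.1, reject H₀.
There is sufficient evidence to reject the null hypothesis; the result is statistically significant at the 0.1 level.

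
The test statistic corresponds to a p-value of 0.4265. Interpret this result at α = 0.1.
Since p = 0.4265 > α = 0.1, fail to reject H₀.
There is insufficient evidence to reject the null hypothesis; the result is not statistically significant at the 0.1 level.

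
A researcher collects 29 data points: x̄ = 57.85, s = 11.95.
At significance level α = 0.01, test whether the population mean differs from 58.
One-sample t-test:
H₀: μ = 58
H₁: μ ≠ 58
df = n - 1 = 28
t = (x̄ - μ₀) / (s/√n) = (57.85 - 58) / (11.95/√29) = -0.068
p-value = 0.9466

Since p-value > α = 0.01, we fail to reject H₀.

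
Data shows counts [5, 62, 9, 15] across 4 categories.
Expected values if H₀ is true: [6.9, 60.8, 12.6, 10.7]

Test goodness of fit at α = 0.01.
Chi-square goodness of fit test:
H₀: observed counts match expected distribution
H₁: observed counts differ from expected distribution
df = k - 1 = 3
χ² = Σ(O - E)²/E
   = (5 - 6.9)²/6.9 + (62 - 60.8)²/60.8 + (9 - 12.6)²/12.6 + (15 - 10.7)²/10.7
   = 0.523 + 0.024 + 1.029 + 1.728
   = 3.30
p-value = 0.3472

Since p-value > α = 0.01, we fail to reject H₀.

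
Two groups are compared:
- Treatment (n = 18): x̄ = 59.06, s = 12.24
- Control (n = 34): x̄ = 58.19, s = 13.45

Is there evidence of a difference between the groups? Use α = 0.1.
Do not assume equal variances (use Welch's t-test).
Welch's two-sample t-test:
H₀: μ₁ = μ₂
H₁: μ₁ ≠ μ₂
s₁²/n₁ = 12.24²/18 = 8.3232,  s₂²/n₂ = 13.45²/34 = 5.3207
SE = √(s₁²/n₁ + s₂²/n₂) = √(8.3232 + 5.3207) = 3.6938
df (Welch-Satterthwaite) = (s₁²/n₁ + s₂²/n₂)² / [(s₁²/n₁)²/(n₁-1) + (s₂²/n₂)²/(n₂-1)] ≈ 37.74
t = (x̄₁ - x̄₂) / SE = (59.06 - 58.19) / 3.6938 = 0.87 / 3.6938 = 0.236
p-value = 0.8151

Since p-value > α = 0.1, we fail to reject H₀.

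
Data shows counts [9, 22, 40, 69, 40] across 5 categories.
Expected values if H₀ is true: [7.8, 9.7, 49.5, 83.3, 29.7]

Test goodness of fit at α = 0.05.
Chi-square goodness of fit test:
H₀: observed counts match expected distribution
H₁: observed counts differ from expected distribution
df = k - 1 = 4
χ² = Σ(O - E)²/E
   = (9 - 7.8)²/7.8 + (22 - 9.7)²/9.7 + (40 - 49.5)²/49.5 + (69 - 83.3)²/83.3 + (40 - 29.7)²/29.7
   = 0.185 + 15.597 + 1.823 + 2.455 + 3.572
   = 23.63
p-value = 0.0001

Since p-value < α = 0.05, we reject H₀.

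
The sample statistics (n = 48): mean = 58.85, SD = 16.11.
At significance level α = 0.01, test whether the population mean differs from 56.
One-sample t-test:
H₀: μ = 56
H₁: μ ≠ 56
df = n - 1 = 47
t = (x̄ - μ₀) / (s/√n) = (58.85 - 56) / (16.11/√48) = 1.226
p-value = 0.2264

Since p-value > α = 0.01, we fail to reject H₀.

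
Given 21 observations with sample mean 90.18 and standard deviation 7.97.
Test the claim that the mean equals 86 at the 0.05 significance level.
One-sample t-test:
H₀: μ = 86
H₁: μ ≠ 86
df = n - 1 = 20
t = (x̄ - μ₀) / (s/√n) = (90.18 - 86) / (7.97/√21) = 2.403
p-value = 0.0261

Since p-value < α = 0.05, we reject H₀.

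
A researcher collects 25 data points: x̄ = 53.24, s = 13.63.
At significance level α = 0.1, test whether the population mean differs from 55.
One-sample t-test:
H₀: μ = 55
H₁: μ ≠ 55
df = n - 1 = 24
t = (x̄ - μ₀) / (s/√n) = (53.24 - 55) / (13.63/√25) = -0.646
p-value = 0.5246

Since p-value > α = 0.1, we fail to reject H₀.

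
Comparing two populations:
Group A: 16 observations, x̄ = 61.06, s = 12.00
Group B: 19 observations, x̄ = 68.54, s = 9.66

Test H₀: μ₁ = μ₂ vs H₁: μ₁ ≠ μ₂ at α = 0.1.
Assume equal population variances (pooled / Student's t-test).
Student's two-sample t-test (equal variances):
H₀: μ₁ = μ₂
H₁: μ₁ ≠ μ₂
df = n₁ + n₂ - 2 = 33
Pooled variance s_p² = [(n₁-1)s₁² + (n₂-1)s₂²] / (n₁ + n₂ - 2) = [(15)(12.00²) + (18)(9.66²)] / 33 = 116.3540
SE = √(s_p²(1/n₁ + 1/n₂)) = √(116.3540 × (1/16 + 1/19)) = 3.6601
t = (x̄₁ - x̄₂) / SE = (61.06 - 68.54) / 3.6601 = -7.48 / 3.6601 = -2.044
p-value = 0.0490

Since p-value < α = 0.1, we reject H₀.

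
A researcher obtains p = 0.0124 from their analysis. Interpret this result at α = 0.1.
Since p = 0.0124 < α = 0.1, reject H₀.
There is sufficient evidence to reject the null hypothesis; the result is statistically significant at the 0.1 level.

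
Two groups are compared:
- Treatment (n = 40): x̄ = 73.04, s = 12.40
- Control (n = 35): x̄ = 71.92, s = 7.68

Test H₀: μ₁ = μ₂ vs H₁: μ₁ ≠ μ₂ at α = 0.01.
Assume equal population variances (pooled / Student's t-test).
Student's two-sample t-test (equal variances):
H₀: μ₁ = μ₂
H₁: μ₁ ≠ μ₂
df = n₁ + n₂ - 2 = 73
Pooled variance s_p² = [(n₁-1)s₁² + (n₂-1)s₂²] / (n₁ + n₂ - 2) = [(39)(12.40²) + (34)(7.68²)] / 73 = 109.6170
SE = √(s_p²(1/n₁ + 1/n₂)) = √(109.6170 × (1/40 + 1/35)) = 2.4233
t = (x̄₁ - x̄₂) / SE = (73.04 - 71.92) / 2.4233 = 1.12 / 2.4233 = 0.462
p-value = 0.6453

Since p-value > α = 0.01, we fail to reject H₀.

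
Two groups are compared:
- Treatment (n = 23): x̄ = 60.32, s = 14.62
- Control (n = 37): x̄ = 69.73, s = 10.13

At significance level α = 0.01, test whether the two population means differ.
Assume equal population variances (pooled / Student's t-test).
Student's two-sample t-test (equal variances):
H₀: μ₁ = μ₂
H₁: μ₁ ≠ μ₂
df = n₁ + n₂ - 2 = 58
Pooled variance s_p² = [(n₁-1)s₁² + (n₂-1)s₂²] / (n₁ + n₂ - 2) = [(22)(14.62²) + (36)(10.13²)] / 58 = 144.7687
SE = √(s_p²(1/n₁ + 1/n₂)) = √(144.7687 × (1/23 + 1/37)) = 3.1948
t = (x̄₁ - x̄₂) / SE = (60.32 - 69.73) / 3.1948 = -9.41 / 3.1948 = -2.945
p-value = 0.0046

Since p-value < α = 0.01, we reject H₀.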